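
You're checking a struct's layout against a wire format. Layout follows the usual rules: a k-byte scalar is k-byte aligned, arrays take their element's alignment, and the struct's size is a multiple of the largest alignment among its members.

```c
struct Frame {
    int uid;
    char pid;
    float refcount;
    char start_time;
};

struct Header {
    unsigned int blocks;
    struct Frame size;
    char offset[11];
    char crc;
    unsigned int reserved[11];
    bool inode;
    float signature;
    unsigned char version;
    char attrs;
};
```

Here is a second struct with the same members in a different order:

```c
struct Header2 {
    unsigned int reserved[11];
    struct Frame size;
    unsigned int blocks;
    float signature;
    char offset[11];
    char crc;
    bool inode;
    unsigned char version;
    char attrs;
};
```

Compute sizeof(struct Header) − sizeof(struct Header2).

Frame: uid at 0 (size 4, align 4) → ends 4; pid at 4 (size 1, align 1) → ends 5; pad 3 to align 4 for refcount; refcount at 8 (size 4, align 4) → ends 12; start_time at 12 (size 1, align 1) → ends 13; tail pad 3 to reach multiple of 4; total 16 bytes, alignment 4
blocks at 0 (size 4, align 4) → ends 4
size at 4 (size 16, align 4) → ends 20
offset at 20 (size 11, align 1) → ends 31
crc at 31 (size 1, align 1) → ends 32
reserved at 32 (size 44, align 4) → ends 76
inode at 76 (size 1, align 1) → ends 77
pad 3 to align 4 for signature
signature at 80 (size 4, align 4) → ends 84
version at 84 (size 1, align 1) → ends 85
attrs at 85 (size 1, align 1) → ends 86
tail pad 2 to reach multiple of 4
total 88 bytes, alignment 4
— Header2 —
reserved at 0 (size 44, align 4) → ends 44
size at 44 (size 16, align 4) → ends 60
blocks at 60 (size 4, align 4) → ends 64
signature at 64 (size 4, align 4) → ends 68
offset at 68 (size 11, align 1) → ends 79
crc at 79 (size 1, align 1) → ends 80
inode at 80 (size 1, align 1) → ends 81
version at 81 (size 1, align 1) → ends 82
attrs at 82 (size 1, align 1) → ends 83
tail pad 1 to reach multiple of 4
total 84 bytes, alignment 4
88 − 84 = 4

4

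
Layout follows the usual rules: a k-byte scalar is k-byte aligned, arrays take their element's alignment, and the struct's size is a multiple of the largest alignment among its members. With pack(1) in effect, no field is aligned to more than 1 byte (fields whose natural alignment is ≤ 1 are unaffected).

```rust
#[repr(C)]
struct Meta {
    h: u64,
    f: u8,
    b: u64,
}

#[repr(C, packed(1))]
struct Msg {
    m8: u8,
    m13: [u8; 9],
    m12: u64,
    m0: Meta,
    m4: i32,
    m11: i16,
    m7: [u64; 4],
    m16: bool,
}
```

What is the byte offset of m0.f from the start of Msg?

26

Meta: 0..8  h  (8B, 8-aligned); 8..9  f  (1B, 1-aligned); 9..16  -- padding (7B); 16..24  b  (8B, 8-aligned); sizeof = 24, alignof = 8
0..1  m8  (1B, 1-aligned)
1..10  m13  (9B, 1-aligned)
10..18  m12  (8B, 1-aligned)
18..42  m0  (24B, 1-aligned)
within Meta: f at 8
18 + 8 = 26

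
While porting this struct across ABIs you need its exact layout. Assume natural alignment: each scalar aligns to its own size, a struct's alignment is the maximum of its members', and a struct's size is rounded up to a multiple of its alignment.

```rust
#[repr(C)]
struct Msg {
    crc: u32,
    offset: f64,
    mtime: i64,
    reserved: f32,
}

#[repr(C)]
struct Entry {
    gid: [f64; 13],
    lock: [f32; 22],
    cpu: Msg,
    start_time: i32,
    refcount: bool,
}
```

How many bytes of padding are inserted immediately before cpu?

0

Msg: crc at 0 (size 4, align 4) → ends 4; pad 4 to align 8 for offset; offset at 8 (size 8, align 8) → ends 16; mtime at 16 (size 8, align 8) → ends 24; reserved at 24 (size 4, align 4) → ends 28; tail pad 4 to reach multiple of 8; total 32 bytes, alignment 8
gid at 0 (size 104, align 8) → ends 104
lock at 104 (size 88, align 4) → ends 192
cpu at 192 (size 32, align 8) → ends 224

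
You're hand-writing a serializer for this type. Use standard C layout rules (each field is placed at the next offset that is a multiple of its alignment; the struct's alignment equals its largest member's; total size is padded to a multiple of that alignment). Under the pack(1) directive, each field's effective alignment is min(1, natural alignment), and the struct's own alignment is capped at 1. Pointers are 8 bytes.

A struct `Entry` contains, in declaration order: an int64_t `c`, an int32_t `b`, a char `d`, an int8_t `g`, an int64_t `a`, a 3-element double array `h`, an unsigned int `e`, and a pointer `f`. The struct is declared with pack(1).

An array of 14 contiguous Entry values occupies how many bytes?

812

c at 0 (size 8, align 1) → ends 8
b at 8 (size 4, align 1) → ends 12
d at 12 (size 1, align 1) → ends 13
g at 13 (size 1, align 1) → ends 14
a at 14 (size 8, align 1) → ends 22
h at 22 (size 24, align 1) → ends 46
e at 46 (size 4, align 1) → ends 50
f at 50 (size 8, align 1) → ends 58
total 58 bytes, alignment 1
array of 14: 14 × 58 = 812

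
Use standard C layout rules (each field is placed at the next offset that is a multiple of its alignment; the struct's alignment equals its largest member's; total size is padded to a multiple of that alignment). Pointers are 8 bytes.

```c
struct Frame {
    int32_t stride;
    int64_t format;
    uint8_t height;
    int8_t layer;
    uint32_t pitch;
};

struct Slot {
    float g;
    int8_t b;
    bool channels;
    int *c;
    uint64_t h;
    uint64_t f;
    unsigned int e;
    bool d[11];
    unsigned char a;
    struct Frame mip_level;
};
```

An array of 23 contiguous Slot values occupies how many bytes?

Frame: @0: stride [4B, align 4] → 4; +4 pad (align 8); @8: format [8B, align 8] → 16; @16: height [1B, align 1] → 17; @17: layer [1B, align 1] → 18; +2 pad (align 4); @20: pitch [4B, align 4] → 24; size 24, align 8
@0: g [4B, align 4] → 4
@4: b [1B, align 1] → 5
@5: channels [1B, align 1] → 6
+2 pad (align 8)
@8: c [8B, align 8] → 16
@16: h [8B, align 8] → 24
@24: f [8B, align 8] → 32
@32: e [4B, align 4] → 36
@36: d [11B, align 1] → 47
@47: a [1B, align 1] → 48
@48: mip_level [24B, align 8] → 72
size 72, align 8
array of 23: 23 × 72 = 1656

1656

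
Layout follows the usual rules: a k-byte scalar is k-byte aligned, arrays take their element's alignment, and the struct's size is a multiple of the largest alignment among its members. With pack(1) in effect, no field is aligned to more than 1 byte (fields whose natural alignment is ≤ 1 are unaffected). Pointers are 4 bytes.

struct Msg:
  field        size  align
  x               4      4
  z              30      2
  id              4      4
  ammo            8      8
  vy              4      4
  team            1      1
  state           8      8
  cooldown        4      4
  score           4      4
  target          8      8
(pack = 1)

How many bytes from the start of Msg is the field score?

63

0..4  x  (4B, 1-aligned)
4..34  z  (30B, 1-aligned)
34..38  id  (4B, 1-aligned)
38..46  ammo  (8B, 1-aligned)
46..50  vy  (4B, 1-aligned)
50..51  team  (1B, 1-aligned)
51..59  state  (8B, 1-aligned)
59..63  cooldown  (4B, 1-aligned)
63..67  score  (4B, 1-aligned)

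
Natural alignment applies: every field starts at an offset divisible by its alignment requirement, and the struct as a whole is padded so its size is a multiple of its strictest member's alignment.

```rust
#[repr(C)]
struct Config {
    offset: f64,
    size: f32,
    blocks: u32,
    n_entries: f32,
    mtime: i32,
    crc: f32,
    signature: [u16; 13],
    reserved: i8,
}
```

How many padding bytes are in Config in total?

offset at 0 (size 8, align 8) → ends 8
size at 8 (size 4, align 4) → ends 12
blocks at 12 (size 4, align 4) → ends 16
n_entries at 16 (size 4, align 4) → ends 20
mtime at 20 (size 4, align 4) → ends 24
crc at 24 (size 4, align 4) → ends 28
signature at 28 (size 26, align 2) → ends 54
reserved at 54 (size 1, align 1) → ends 55
tail pad 1 to reach multiple of 8
total 56 bytes, alignment 8
data bytes 55, size 56 → padding 1

1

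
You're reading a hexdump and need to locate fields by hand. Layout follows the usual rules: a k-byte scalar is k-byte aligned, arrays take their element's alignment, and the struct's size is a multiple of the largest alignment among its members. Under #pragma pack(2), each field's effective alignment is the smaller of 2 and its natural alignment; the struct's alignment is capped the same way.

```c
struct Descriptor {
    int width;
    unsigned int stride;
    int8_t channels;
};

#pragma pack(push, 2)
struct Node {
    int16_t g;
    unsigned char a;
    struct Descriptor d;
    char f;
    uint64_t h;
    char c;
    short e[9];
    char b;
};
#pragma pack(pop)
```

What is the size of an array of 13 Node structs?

624

Descriptor: @0: width [4B, align 4] → 4; @4: stride [4B, align 4] → 8; @8: channels [1B, align 1] → 9; +3 tail pad (align 4); size 12, align 4
@0: g [2B, align 2] → 2
@2: a [1B, align 1] → 3
+1 pad (align 2)
@4: d [12B, align 2] → 16
@16: f [1B, align 1] → 17
+1 pad (align 2)
@18: h [8B, align 2] → 26
@26: c [1B, align 1] → 27
+1 pad (align 2)
@28: e [18B, align 2] → 46
@46: b [1B, align 1] → 47
+1 tail pad (align 2)
size 48, align 2
array of 13: 13 × 48 = 624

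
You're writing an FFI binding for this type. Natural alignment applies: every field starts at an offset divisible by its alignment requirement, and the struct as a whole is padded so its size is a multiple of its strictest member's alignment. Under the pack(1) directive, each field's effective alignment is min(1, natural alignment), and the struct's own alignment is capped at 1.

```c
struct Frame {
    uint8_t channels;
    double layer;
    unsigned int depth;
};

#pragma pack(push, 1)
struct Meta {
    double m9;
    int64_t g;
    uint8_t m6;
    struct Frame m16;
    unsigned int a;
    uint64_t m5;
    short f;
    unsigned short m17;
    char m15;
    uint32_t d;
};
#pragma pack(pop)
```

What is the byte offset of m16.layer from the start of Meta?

25

Frame: 0..1  channels  (1B, 1-aligned); 1..8  -- padding (7B); 8..16  layer  (8B, 8-aligned); 16..20  depth  (4B, 4-aligned); 20..24  -- tail padding (4B); sizeof = 24, alignof = 8
0..8  m9  (8B, 1-aligned)
8..16  g  (8B, 1-aligned)
16..17  m6  (1B, 1-aligned)
17..41  m16  (24B, 1-aligned)
within Frame: layer at 8
17 + 8 = 25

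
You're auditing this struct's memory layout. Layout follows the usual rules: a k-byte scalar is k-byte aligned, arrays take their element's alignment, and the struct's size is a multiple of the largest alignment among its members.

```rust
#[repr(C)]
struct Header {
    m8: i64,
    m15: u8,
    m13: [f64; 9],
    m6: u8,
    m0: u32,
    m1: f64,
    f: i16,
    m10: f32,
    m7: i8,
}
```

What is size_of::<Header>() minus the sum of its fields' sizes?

0..8  m8  (8B, 8-aligned)
8..9  m15  (1B, 1-aligned)
9..16  -- padding (7B)
16..88  m13  (72B, 8-aligned)
88..89  m6  (1B, 1-aligned)
89..92  -- padding (3B)
92..96  m0  (4B, 4-aligned)
96..104  m1  (8B, 8-aligned)
104..106  f  (2B, 2-aligned)
106..108  -- padding (2B)
108..112  m10  (4B, 4-aligned)
112..113  m7  (1B, 1-aligned)
113..120  -- tail padding (7B)
sizeof = 120, alignof = 8
data bytes 101, size 120 → padding 19

19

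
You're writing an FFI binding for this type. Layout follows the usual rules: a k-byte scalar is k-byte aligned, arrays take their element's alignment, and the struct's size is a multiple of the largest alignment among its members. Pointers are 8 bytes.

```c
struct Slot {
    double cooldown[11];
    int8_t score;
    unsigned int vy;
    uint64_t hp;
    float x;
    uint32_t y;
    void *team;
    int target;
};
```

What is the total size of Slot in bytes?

0..88  cooldown  (88B, 8-aligned)
88..89  score  (1B, 1-aligned)
89..92  -- padding (3B)
92..96  vy  (4B, 4-aligned)
96..104  hp  (8B, 8-aligned)
104..108  x  (4B, 4-aligned)
108..112  y  (4B, 4-aligned)
112..120  team  (8B, 8-aligned)
120..124  target  (4B, 4-aligned)
124..128  -- tail padding (4B)
sizeof = 128, alignof = 8

128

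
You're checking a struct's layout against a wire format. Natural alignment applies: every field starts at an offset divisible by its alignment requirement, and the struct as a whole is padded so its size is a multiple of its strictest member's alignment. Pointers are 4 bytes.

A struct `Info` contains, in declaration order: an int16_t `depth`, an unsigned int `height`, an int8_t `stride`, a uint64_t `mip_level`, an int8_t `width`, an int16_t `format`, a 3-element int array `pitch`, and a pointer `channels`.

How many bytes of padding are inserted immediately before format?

1

@0: depth [2B, align 2] → 2
+2 pad (align 4)
@4: height [4B, align 4] → 8
@8: stride [1B, align 1] → 9
+7 pad (align 8)
@16: mip_level [8B, align 8] → 24
@24: width [1B, align 1] → 25
+1 pad (align 2)
@26: format [2B, align 2] → 28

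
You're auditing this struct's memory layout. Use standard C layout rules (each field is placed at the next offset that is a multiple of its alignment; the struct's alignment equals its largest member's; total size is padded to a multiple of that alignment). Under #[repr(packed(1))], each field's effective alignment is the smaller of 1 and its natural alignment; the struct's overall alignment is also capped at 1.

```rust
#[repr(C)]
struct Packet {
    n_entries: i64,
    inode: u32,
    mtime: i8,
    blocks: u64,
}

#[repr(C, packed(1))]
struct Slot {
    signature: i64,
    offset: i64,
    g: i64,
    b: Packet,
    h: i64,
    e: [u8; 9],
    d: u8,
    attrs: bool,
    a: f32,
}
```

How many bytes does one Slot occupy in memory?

71 bytes

Packet: n_entries at 0 (size 8, align 8) → ends 8; inode at 8 (size 4, align 4) → ends 12; mtime at 12 (size 1, align 1) → ends 13; pad 3 to align 8 for blocks; blocks at 16 (size 8, align 8) → ends 24; total 24 bytes, alignment 8
signature at 0 (size 8, align 1) → ends 8
offset at 8 (size 8, align 1) → ends 16
g at 16 (size 8, align 1) → ends 24
b at 24 (size 24, align 1) → ends 48
h at 48 (size 8, align 1) → ends 56
e at 56 (size 9, align 1) → ends 65
d at 65 (size 1, align 1) → ends 66
attrs at 66 (size 1, align 1) → ends 67
a at 67 (size 4, align 1) → ends 71
total 71 bytes, alignment 1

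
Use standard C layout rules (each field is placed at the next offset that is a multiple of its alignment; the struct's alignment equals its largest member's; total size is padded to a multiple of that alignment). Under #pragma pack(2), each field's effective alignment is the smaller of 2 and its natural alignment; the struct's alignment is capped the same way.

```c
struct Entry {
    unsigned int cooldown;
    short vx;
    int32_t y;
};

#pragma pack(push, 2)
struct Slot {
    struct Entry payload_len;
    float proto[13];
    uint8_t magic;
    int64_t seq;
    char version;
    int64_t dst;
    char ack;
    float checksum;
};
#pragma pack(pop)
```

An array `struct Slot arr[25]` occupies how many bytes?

Entry: @0: cooldown [4B, align 4] → 4; @4: vx [2B, align 2] → 6; +2 pad (align 4); @8: y [4B, align 4] → 12; size 12, align 4
@0: payload_len [12B, align 2] → 12
@12: proto [52B, align 2] → 64
@64: magic [1B, align 1] → 65
+1 pad (align 2)
@66: seq [8B, align 2] → 74
@74: version [1B, align 1] → 75
+1 pad (align 2)
@76: dst [8B, align 2] → 84
@84: ack [1B, align 1] → 85
+1 pad (align 2)
@86: checksum [4B, align 2] → 90
size 90, align 2
array of 25: 25 × 90 = 2250

2250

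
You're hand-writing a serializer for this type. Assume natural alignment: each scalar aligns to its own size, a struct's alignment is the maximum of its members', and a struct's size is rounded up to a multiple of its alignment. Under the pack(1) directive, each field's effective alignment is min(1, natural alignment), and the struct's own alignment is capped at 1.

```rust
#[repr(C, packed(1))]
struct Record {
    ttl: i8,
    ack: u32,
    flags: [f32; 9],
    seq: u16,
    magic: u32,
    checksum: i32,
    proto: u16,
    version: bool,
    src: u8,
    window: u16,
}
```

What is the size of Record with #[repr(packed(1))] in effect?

@0: ttl [1B, align 1] → 1
@1: ack [4B, align 1] → 5
@5: flags [36B, align 1] → 41
@41: seq [2B, align 1] → 43
@43: magic [4B, align 1] → 47
@47: checksum [4B, align 1] → 51
@51: proto [2B, align 1] → 53
@53: version [1B, align 1] → 54
@54: src [1B, align 1] → 55
@55: window [2B, align 1] → 57
size 57, align 1

57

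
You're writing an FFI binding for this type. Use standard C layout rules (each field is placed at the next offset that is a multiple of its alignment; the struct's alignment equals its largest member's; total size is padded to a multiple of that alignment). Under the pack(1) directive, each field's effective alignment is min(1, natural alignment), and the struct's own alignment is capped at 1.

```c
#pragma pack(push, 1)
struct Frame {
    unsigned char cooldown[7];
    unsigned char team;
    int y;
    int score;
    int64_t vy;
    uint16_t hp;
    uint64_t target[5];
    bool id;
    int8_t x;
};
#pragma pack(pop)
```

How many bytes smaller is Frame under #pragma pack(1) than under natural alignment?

natural layout:
  cooldown at 0 (size 7, align 1) → ends 7
  team at 7 (size 1, align 1) → ends 8
  y at 8 (size 4, align 4) → ends 12
  score at 12 (size 4, align 4) → ends 16
  vy at 16 (size 8, align 8) → ends 24
  hp at 24 (size 2, align 2) → ends 26
  pad 6 to align 8 for target
  target at 32 (size 40, align 8) → ends 72
  id at 72 (size 1, align 1) → ends 73
  x at 73 (size 1, align 1) → ends 74
  tail pad 6 to reach multiple of 8
  total 80 bytes, alignment 8
packed(1) layout:
  cooldown at 0 (size 7, align 1) → ends 7
  team at 7 (size 1, align 1) → ends 8
  y at 8 (size 4, align 1) → ends 12
  score at 12 (size 4, align 1) → ends 16
  vy at 16 (size 8, align 1) → ends 24
  hp at 24 (size 2, align 1) → ends 26
  target at 26 (size 40, align 1) → ends 66
  id at 66 (size 1, align 1) → ends 67
  x at 67 (size 1, align 1) → ends 68
  total 68 bytes, alignment 1
80 − 68 = 12

12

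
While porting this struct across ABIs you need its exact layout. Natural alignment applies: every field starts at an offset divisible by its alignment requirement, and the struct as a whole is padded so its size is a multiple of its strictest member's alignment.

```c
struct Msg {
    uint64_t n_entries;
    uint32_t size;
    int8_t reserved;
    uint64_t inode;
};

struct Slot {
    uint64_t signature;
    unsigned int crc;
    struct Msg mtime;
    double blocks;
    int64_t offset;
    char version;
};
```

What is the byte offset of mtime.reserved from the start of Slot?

Msg: 0..8  n_entries  (8B, 8-aligned); 8..12  size  (4B, 4-aligned); 12..13  reserved  (1B, 1-aligned); 13..16  -- padding (3B); 16..24  inode  (8B, 8-aligned); sizeof = 24, alignof = 8
0..8  signature  (8B, 8-aligned)
8..12  crc  (4B, 4-aligned)
12..16  -- padding (4B)
16..40  mtime  (24B, 8-aligned)
within Msg: reserved at 12
16 + 12 = 28

28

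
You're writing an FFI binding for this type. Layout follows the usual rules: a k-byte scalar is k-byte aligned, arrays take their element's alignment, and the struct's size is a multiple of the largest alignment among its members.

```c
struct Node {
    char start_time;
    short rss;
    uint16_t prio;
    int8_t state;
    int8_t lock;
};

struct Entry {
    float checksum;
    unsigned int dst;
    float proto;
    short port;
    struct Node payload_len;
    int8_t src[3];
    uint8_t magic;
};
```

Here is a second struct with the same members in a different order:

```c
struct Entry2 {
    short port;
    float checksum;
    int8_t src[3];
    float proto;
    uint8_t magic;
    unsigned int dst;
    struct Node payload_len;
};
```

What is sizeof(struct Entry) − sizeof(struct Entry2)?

Node: 0..1  start_time  (1B, 1-aligned); 1..2  -- padding (1B); 2..4  rss  (2B, 2-aligned); 4..6  prio  (2B, 2-aligned); 6..7  state  (1B, 1-aligned); 7..8  lock  (1B, 1-aligned); sizeof = 8, alignof = 2
0..4  checksum  (4B, 4-aligned)
4..8  dst  (4B, 4-aligned)
8..12  proto  (4B, 4-aligned)
12..14  port  (2B, 2-aligned)
14..22  payload_len  (8B, 2-aligned)
22..25  src  (3B, 1-aligned)
25..26  magic  (1B, 1-aligned)
26..28  -- tail padding (2B)
sizeof = 28, alignof = 4
— Entry2 —
0..2  port  (2B, 2-aligned)
2..4  -- padding (2B)
4..8  checksum  (4B, 4-aligned)
8..11  src  (3B, 1-aligned)
11..12  -- padding (1B)
12..16  proto  (4B, 4-aligned)
16..17  magic  (1B, 1-aligned)
17..20  -- padding (3B)
20..24  dst  (4B, 4-aligned)
24..32  payload_len  (8B, 2-aligned)
sizeof = 32, alignof = 4
28 − 32 = -4

-4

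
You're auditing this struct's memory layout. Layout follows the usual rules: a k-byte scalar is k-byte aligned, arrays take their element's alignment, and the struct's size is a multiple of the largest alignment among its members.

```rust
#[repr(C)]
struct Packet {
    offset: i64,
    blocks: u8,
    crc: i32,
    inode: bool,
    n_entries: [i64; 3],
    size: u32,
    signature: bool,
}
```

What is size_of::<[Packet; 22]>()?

1232

0..8  offset  (8B, 8-aligned)
8..9  blocks  (1B, 1-aligned)
9..12  -- padding (3B)
12..16  crc  (4B, 4-aligned)
16..17  inode  (1B, 1-aligned)
17..24  -- padding (7B)
24..48  n_entries  (24B, 8-aligned)
48..52  size  (4B, 4-aligned)
52..53  signature  (1B, 1-aligned)
53..56  -- tail padding (3B)
sizeof = 56, alignof = 8
array of 22: 22 × 56 = 1232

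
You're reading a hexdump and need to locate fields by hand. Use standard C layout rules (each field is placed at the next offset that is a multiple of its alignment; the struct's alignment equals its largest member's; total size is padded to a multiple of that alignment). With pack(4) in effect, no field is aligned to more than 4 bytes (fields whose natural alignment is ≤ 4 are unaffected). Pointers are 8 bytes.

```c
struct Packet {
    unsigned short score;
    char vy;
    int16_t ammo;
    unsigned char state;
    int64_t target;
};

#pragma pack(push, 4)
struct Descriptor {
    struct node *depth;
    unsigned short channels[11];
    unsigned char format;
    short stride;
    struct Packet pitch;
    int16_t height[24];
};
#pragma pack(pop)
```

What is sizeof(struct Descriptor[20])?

2000

Packet: 0..2  score  (2B, 2-aligned); 2..3  vy  (1B, 1-aligned); 3..4  -- padding (1B); 4..6  ammo  (2B, 2-aligned); 6..7  state  (1B, 1-aligned); 7..8  -- padding (1B); 8..16  target  (8B, 8-aligned); sizeof = 16, alignof = 8
0..8  depth  (8B, 4-aligned)
8..30  channels  (22B, 2-aligned)
30..31  format  (1B, 1-aligned)
31..32  -- padding (1B)
32..34  stride  (2B, 2-aligned)
34..36  -- padding (2B)
36..52  pitch  (16B, 4-aligned)
52..100  height  (48B, 2-aligned)
sizeof = 100, alignof = 4
array of 20: 20 × 100 = 2000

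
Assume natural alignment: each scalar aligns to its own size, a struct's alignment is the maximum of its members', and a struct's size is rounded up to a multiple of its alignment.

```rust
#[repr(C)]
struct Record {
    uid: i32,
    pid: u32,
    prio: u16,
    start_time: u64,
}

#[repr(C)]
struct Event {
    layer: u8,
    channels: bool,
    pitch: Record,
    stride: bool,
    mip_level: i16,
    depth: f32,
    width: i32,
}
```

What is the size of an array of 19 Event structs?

912

Record: @0: uid [4B, align 4] → 4; @4: pid [4B, align 4] → 8; @8: prio [2B, align 2] → 10; +6 pad (align 8); @16: start_time [8B, align 8] → 24; size 24, align 8
@0: layer [1B, align 1] → 1
@1: channels [1B, align 1] → 2
+6 pad (align 8)
@8: pitch [24B, align 8] → 32
@32: stride [1B, align 1] → 33
+1 pad (align 2)
@34: mip_level [2B, align 2] → 36
@36: depth [4B, align 4] → 40
@40: width [4B, align 4] → 44
+4 tail pad (align 8)
size 48, align 8
array of 19: 19 × 48 = 912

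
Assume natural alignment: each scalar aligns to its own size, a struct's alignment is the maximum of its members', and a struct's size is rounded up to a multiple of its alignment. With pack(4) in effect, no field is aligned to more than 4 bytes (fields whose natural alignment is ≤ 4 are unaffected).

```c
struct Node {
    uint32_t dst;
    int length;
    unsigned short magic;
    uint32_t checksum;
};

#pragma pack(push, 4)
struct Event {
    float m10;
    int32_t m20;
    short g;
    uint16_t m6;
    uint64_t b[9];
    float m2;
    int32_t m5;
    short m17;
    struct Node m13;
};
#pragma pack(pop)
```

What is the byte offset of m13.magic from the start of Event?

Node: @0: dst [4B, align 4] → 4; @4: length [4B, align 4] → 8; @8: magic [2B, align 2] → 10; +2 pad (align 4); @12: checksum [4B, align 4] → 16; size 16, align 4
@0: m10 [4B, align 4] → 4
@4: m20 [4B, align 4] → 8
@8: g [2B, align 2] → 10
@10: m6 [2B, align 2] → 12
@12: b [72B, align 4] → 84
@84: m2 [4B, align 4] → 88
@88: m5 [4B, align 4] → 92
@92: m17 [2B, align 2] → 94
+2 pad (align 4)
@96: m13 [16B, align 4] → 112
within Node: magic at 8
96 + 8 = 104

104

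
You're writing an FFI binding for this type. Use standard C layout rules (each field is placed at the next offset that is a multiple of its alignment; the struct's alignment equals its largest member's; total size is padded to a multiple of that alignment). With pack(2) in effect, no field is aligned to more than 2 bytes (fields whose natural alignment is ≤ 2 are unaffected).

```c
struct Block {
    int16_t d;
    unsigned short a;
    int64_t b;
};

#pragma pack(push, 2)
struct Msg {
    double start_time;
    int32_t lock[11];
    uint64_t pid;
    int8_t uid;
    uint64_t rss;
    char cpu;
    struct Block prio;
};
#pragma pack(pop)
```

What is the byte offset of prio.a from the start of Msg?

74

Block: d at 0 (size 2, align 2) → ends 2; a at 2 (size 2, align 2) → ends 4; pad 4 to align 8 for b; b at 8 (size 8, align 8) → ends 16; total 16 bytes, alignment 8
start_time at 0 (size 8, align 2) → ends 8
lock at 8 (size 44, align 2) → ends 52
pid at 52 (size 8, align 2) → ends 60
uid at 60 (size 1, align 1) → ends 61
pad 1 to align 2 for rss
rss at 62 (size 8, align 2) → ends 70
cpu at 70 (size 1, align 1) → ends 71
pad 1 to align 2 for prio
prio at 72 (size 16, align 2) → ends 88
within Block: a at 2
72 + 2 = 74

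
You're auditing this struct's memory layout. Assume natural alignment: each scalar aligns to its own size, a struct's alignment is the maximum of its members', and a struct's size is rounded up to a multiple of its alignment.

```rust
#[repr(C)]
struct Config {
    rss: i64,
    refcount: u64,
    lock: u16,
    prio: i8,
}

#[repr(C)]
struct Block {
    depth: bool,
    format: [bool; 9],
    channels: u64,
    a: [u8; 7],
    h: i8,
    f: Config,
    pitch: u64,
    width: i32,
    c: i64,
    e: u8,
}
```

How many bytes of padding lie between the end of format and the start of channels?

6

Config: @0: rss [8B, align 8] → 8; @8: refcount [8B, align 8] → 16; @16: lock [2B, align 2] → 18; @18: prio [1B, align 1] → 19; +5 tail pad (align 8); size 24, align 8
@0: depth [1B, align 1] → 1
@1: format [9B, align 1] → 10
+6 pad (align 8)
@16: channels [8B, align 8] → 24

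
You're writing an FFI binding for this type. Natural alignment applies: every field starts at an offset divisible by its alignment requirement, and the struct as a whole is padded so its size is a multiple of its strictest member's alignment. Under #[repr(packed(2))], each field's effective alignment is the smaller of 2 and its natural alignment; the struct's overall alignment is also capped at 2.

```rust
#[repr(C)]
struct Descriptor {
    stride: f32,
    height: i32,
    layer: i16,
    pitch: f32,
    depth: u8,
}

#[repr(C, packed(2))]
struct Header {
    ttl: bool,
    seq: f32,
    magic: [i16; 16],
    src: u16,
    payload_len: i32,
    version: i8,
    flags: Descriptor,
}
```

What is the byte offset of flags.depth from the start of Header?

62

Descriptor: 0..4  stride  (4B, 4-aligned); 4..8  height  (4B, 4-aligned); 8..10  layer  (2B, 2-aligned); 10..12  -- padding (2B); 12..16  pitch  (4B, 4-aligned); 16..17  depth  (1B, 1-aligned); 17..20  -- tail padding (3B); sizeof = 20, alignof = 4
0..1  ttl  (1B, 1-aligned)
1..2  -- padding (1B)
2..6  seq  (4B, 2-aligned)
6..38  magic  (32B, 2-aligned)
38..40  src  (2B, 2-aligned)
40..44  payload_len  (4B, 2-aligned)
44..45  version  (1B, 1-aligned)
45..46  -- padding (1B)
46..66  flags  (20B, 2-aligned)
within Descriptor: depth at 16
46 + 16 = 62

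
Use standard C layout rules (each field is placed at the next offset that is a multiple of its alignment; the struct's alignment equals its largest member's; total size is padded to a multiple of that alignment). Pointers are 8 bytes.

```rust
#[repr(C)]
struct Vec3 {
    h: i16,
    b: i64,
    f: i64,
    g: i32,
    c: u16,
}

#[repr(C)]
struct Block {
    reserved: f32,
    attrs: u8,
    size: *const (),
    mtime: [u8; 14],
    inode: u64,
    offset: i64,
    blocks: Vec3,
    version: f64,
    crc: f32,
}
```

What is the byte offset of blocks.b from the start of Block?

56

Vec3: h at 0 (size 2, align 2) → ends 2; pad 6 to align 8 for b; b at 8 (size 8, align 8) → ends 16; f at 16 (size 8, align 8) → ends 24; g at 24 (size 4, align 4) → ends 28; c at 28 (size 2, align 2) → ends 30; tail pad 2 to reach multiple of 8; total 32 bytes, alignment 8
reserved at 0 (size 4, align 4) → ends 4
attrs at 4 (size 1, align 1) → ends 5
pad 3 to align 8 for size
size at 8 (size 8, align 8) → ends 16
mtime at 16 (size 14, align 1) → ends 30
pad 2 to align 8 for inode
inode at 32 (size 8, align 8) → ends 40
offset at 40 (size 8, align 8) → ends 48
blocks at 48 (size 32, align 8) → ends 80
within Vec3: b at 8
48 + 8 = 56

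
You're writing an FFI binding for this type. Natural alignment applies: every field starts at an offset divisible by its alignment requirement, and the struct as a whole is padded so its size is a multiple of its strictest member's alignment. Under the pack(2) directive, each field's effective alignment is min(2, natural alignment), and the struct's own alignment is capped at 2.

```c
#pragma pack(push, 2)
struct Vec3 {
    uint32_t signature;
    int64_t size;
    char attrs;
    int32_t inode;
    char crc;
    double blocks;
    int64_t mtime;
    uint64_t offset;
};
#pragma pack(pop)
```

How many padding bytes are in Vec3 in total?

@0: signature [4B, align 2] → 4
@4: size [8B, align 2] → 12
@12: attrs [1B, align 1] → 13
+1 pad (align 2)
@14: inode [4B, align 2] → 18
@18: crc [1B, align 1] → 19
+1 pad (align 2)
@20: blocks [8B, align 2] → 28
@28: mtime [8B, align 2] → 36
@36: offset [8B, align 2] → 44
size 44, align 2
data bytes 42, size 44 → padding 2

2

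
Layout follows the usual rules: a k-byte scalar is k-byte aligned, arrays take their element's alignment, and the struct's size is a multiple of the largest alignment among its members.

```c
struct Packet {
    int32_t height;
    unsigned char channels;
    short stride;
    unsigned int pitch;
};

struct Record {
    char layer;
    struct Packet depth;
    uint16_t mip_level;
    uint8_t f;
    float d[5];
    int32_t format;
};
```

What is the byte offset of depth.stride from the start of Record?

Packet: @0: height [4B, align 4] → 4; @4: channels [1B, align 1] → 5; +1 pad (align 2); @6: stride [2B, align 2] → 8; @8: pitch [4B, align 4] → 12; size 12, align 4
@0: layer [1B, align 1] → 1
+3 pad (align 4)
@4: depth [12B, align 4] → 16
within Packet: stride at 6
4 + 6 = 10

10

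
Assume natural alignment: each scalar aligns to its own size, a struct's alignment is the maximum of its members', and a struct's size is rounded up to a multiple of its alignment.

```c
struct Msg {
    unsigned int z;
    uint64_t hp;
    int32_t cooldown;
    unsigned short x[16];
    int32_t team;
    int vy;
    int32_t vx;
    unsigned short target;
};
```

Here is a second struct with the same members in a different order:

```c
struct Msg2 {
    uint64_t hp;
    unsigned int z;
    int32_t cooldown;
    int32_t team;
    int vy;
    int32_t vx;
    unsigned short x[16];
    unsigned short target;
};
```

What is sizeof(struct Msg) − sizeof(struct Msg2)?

@0: z [4B, align 4] → 4
+4 pad (align 8)
@8: hp [8B, align 8] → 16
@16: cooldown [4B, align 4] → 20
@20: x [32B, align 2] → 52
@52: team [4B, align 4] → 56
@56: vy [4B, align 4] → 60
@60: vx [4B, align 4] → 64
@64: target [2B, align 2] → 66
+6 tail pad (align 8)
size 72, align 8
— Msg2 —
@0: hp [8B, align 8] → 8
@8: z [4B, align 4] → 12
@12: cooldown [4B, align 4] → 16
@16: team [4B, align 4] → 20
@20: vy [4B, align 4] → 24
@24: vx [4B, align 4] → 28
@28: x [32B, align 2] → 60
@60: target [2B, align 2] → 62
+2 tail pad (align 8)
size 64, align 8
72 − 64 = 8

8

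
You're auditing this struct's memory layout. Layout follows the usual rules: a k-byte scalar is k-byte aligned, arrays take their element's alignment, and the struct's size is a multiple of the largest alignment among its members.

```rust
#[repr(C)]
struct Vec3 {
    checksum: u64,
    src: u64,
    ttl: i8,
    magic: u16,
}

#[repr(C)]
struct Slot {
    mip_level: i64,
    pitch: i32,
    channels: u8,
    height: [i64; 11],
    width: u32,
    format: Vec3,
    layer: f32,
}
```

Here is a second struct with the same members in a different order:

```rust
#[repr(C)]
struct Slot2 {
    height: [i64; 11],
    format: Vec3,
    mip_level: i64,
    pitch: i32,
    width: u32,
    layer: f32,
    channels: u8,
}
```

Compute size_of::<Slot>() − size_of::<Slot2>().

Vec3: 0..8  checksum  (8B, 8-aligned); 8..16  src  (8B, 8-aligned); 16..17  ttl  (1B, 1-aligned); 17..18  -- padding (1B); 18..20  magic  (2B, 2-aligned); 20..24  -- tail padding (4B); sizeof = 24, alignof = 8
0..8  mip_level  (8B, 8-aligned)
8..12  pitch  (4B, 4-aligned)
12..13  channels  (1B, 1-aligned)
13..16  -- padding (3B)
16..104  height  (88B, 8-aligned)
104..108  width  (4B, 4-aligned)
108..112  -- padding (4B)
112..136  format  (24B, 8-aligned)
136..140  layer  (4B, 4-aligned)
140..144  -- tail padding (4B)
sizeof = 144, alignof = 8
— Slot2 —
0..88  height  (88B, 8-aligned)
88..112  format  (24B, 8-aligned)
112..120  mip_level  (8B, 8-aligned)
120..124  pitch  (4B, 4-aligned)
124..128  width  (4B, 4-aligned)
128..132  layer  (4B, 4-aligned)
132..133  channels  (1B, 1-aligned)
133..136  -- tail padding (3B)
sizeof = 136, alignof = 8
144 − 136 = 8

8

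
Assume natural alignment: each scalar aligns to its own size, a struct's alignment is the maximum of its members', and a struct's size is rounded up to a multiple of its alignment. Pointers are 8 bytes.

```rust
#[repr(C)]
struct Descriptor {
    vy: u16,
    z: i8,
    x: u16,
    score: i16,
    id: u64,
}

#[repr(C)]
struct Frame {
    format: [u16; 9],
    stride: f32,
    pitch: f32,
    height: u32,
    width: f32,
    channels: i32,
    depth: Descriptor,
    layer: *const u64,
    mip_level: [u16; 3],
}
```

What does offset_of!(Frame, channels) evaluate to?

Descriptor: 0..2  vy  (2B, 2-aligned); 2..3  z  (1B, 1-aligned); 3..4  -- padding (1B); 4..6  x  (2B, 2-aligned); 6..8  score  (2B, 2-aligned); 8..16  id  (8B, 8-aligned); sizeof = 16, alignof = 8
0..18  format  (18B, 2-aligned)
18..20  -- padding (2B)
20..24  stride  (4B, 4-aligned)
24..28  pitch  (4B, 4-aligned)
28..32  height  (4B, 4-aligned)
32..36  width  (4B, 4-aligned)
36..40  channels  (4B, 4-aligned)

36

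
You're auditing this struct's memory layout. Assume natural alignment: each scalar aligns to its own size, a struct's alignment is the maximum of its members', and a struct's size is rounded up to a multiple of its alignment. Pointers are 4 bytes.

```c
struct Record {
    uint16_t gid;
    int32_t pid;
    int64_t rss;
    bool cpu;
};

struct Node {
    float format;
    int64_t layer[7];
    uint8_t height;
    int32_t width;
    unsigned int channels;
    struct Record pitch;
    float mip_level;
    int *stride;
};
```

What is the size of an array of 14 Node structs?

1568

Record: 0..2  gid  (2B, 2-aligned); 2..4  -- padding (2B); 4..8  pid  (4B, 4-aligned); 8..16  rss  (8B, 8-aligned); 16..17  cpu  (1B, 1-aligned); 17..24  -- tail padding (7B); sizeof = 24, alignof = 8
0..4  format  (4B, 4-aligned)
4..8  -- padding (4B)
8..64  layer  (56B, 8-aligned)
64..65  height  (1B, 1-aligned)
65..68  -- padding (3B)
68..72  width  (4B, 4-aligned)
72..76  channels  (4B, 4-aligned)
76..80  -- padding (4B)
80..104  pitch  (24B, 8-aligned)
104..108  mip_level  (4B, 4-aligned)
108..112  stride  (4B, 4-aligned)
sizeof = 112, alignof = 8
array of 14: 14 × 112 = 1568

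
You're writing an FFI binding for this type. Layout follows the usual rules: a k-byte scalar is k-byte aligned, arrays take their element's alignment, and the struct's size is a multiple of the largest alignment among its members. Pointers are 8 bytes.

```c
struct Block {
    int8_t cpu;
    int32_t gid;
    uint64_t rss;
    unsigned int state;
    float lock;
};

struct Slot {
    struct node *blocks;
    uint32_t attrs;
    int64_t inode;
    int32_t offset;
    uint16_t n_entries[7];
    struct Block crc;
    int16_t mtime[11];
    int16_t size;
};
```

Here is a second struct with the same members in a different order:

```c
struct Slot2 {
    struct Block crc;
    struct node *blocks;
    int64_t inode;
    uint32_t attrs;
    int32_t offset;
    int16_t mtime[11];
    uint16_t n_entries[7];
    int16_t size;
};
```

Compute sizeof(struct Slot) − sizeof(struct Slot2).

8

Block: 0..1  cpu  (1B, 1-aligned); 1..4  -- padding (3B); 4..8  gid  (4B, 4-aligned); 8..16  rss  (8B, 8-aligned); 16..20  state  (4B, 4-aligned); 20..24  lock  (4B, 4-aligned); sizeof = 24, alignof = 8
0..8  blocks  (8B, 8-aligned)
8..12  attrs  (4B, 4-aligned)
12..16  -- padding (4B)
16..24  inode  (8B, 8-aligned)
24..28  offset  (4B, 4-aligned)
28..42  n_entries  (14B, 2-aligned)
42..48  -- padding (6B)
48..72  crc  (24B, 8-aligned)
72..94  mtime  (22B, 2-aligned)
94..96  size  (2B, 2-aligned)
sizeof = 96, alignof = 8
— Slot2 —
0..24  crc  (24B, 8-aligned)
24..32  blocks  (8B, 8-aligned)
32..40  inode  (8B, 8-aligned)
40..44  attrs  (4B, 4-aligned)
44..48  offset  (4B, 4-aligned)
48..70  mtime  (22B, 2-aligned)
70..84  n_entries  (14B, 2-aligned)
84..86  size  (2B, 2-aligned)
86..88  -- tail padding (2B)
sizeof = 88, alignof = 8
96 − 88 = 8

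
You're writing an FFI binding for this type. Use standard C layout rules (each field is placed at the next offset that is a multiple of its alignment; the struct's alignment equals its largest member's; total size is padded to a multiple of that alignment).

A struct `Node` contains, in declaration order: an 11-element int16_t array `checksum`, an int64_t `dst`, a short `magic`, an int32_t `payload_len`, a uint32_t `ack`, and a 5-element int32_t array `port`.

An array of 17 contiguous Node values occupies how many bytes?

1088

@0: checksum [22B, align 2] → 22
+2 pad (align 8)
@24: dst [8B, align 8] → 32
@32: magic [2B, align 2] → 34
+2 pad (align 4)
@36: payload_len [4B, align 4] → 40
@40: ack [4B, align 4] → 44
@44: port [20B, align 4] → 64
size 64, align 8
array of 17: 17 × 64 = 1088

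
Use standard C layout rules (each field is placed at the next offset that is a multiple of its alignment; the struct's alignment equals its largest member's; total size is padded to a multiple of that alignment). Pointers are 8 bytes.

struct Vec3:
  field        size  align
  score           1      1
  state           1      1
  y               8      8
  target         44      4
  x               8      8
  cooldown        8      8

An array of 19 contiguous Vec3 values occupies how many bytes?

score at 0 (size 1, align 1) → ends 1
state at 1 (size 1, align 1) → ends 2
pad 6 to align 8 for y
y at 8 (size 8, align 8) → ends 16
target at 16 (size 44, align 4) → ends 60
pad 4 to align 8 for x
x at 64 (size 8, align 8) → ends 72
cooldown at 72 (size 8, align 8) → ends 80
total 80 bytes, alignment 8
array of 19: 19 × 80 = 1520

1520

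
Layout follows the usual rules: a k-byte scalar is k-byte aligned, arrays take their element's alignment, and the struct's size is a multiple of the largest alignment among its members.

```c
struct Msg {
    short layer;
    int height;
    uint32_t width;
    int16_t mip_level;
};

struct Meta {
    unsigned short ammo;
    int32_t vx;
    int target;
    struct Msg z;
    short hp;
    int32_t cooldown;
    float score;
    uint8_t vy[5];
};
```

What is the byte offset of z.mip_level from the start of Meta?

Msg: @0: layer [2B, align 2] → 2; +2 pad (align 4); @4: height [4B, align 4] → 8; @8: width [4B, align 4] → 12; @12: mip_level [2B, align 2] → 14; +2 tail pad (align 4); size 16, align 4
@0: ammo [2B, align 2] → 2
+2 pad (align 4)
@4: vx [4B, align 4] → 8
@8: target [4B, align 4] → 12
@12: z [16B, align 4] → 28
within Msg: mip_level at 12
12 + 12 = 24

24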